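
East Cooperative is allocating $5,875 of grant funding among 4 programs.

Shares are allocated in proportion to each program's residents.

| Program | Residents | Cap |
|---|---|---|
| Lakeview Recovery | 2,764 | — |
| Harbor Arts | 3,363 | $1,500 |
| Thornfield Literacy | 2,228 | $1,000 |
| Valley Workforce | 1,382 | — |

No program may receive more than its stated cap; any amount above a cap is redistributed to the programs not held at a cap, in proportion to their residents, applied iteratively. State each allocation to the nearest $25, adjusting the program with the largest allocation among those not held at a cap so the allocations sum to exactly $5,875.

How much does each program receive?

Sum of residents: 9,737.
Pro-rata shares before constraints: Lakeview Recovery 1,667.71; Harbor Arts 2,029.13; Thornfield Literacy 1,344.31; Valley Workforce 833.86.
Held at cap: Harbor Arts ($1,500), Thornfield Literacy ($1,000); remaining pool $3,375 reallocated over remaining residents 4,146.
Redistributed shares: Lakeview Recovery 2,250.00 → $2,250; Valley Workforce 1,125.00 → $1,125.

Lakeview Recovery: $2,250 · Harbor Arts: $1,500 · Thornfield Literacy: $1,000 · Valley Workforce: $1,125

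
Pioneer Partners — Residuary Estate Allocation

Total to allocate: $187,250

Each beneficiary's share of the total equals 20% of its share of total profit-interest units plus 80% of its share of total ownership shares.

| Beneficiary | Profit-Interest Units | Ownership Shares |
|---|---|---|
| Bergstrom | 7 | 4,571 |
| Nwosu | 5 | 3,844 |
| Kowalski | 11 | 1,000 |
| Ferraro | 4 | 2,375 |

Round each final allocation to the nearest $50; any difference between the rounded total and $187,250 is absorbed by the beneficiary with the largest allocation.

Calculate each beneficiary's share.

Bergstrom: $67,800 | Nwosu: $55,800 | Kowalski: $27,950 | Ferraro: $35,700

Profit-interest units total 27; ownership shares total 11,790.
Combined weights (20% profit-interest units + 80% ownership shares): Bergstrom 0.3620; Nwosu 0.2979; Kowalski 0.1493; Ferraro 0.1908.
Pro-rata amounts: Bergstrom 67,786.94; Nwosu 55,775.83; Kowalski 27,963.09; Ferraro 35,724.14.
After rounding ($50): Bergstrom $67,800; Nwosu $55,800; Kowalski $27,950; Ferraro $35,700. Sum = $187,250.
Sum already equals the total — no adjustment.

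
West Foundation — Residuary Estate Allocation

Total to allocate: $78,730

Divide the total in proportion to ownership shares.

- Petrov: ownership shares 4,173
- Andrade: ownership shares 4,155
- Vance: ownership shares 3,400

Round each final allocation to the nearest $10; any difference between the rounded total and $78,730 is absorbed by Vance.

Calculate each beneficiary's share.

Petrov: $28,010; Andrade: $27,890; Vance: $22,830

Sum of ownership shares: 11,728.
Proportional shares: Petrov 4,173/11,728 × $78,730 = 28,013.33; Andrade 4,155/11,728 × $78,730 = 27,892.49; Vance 3,400/11,728 × $78,730 = 22,824.18.
At nearest $10: Petrov $28,010; Andrade $27,890; Vance $22,820. Sum = $78,720.
Difference $78,730 − $78,720 = +$10 applied to Vance: Vance becomes $22,830.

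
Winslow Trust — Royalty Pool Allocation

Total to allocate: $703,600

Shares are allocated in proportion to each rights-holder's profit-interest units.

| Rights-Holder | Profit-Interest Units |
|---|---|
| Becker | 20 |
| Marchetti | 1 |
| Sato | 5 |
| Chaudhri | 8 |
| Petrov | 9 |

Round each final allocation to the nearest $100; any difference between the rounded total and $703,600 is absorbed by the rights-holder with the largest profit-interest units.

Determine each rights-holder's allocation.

Becker: $327,200 · Marchetti: $16,400 · Sato: $81,800 · Chaudhri: $130,900 · Petrov: $147,300

Combined profit-interest units = 43.
Raw shares: Becker 20/43 × $703,600 = 327,255.81; Marchetti 1/43 × $703,600 = 16,362.79; Sato 5/43 × $703,600 = 81,813.95; Chaudhri 8/43 × $703,600 = 130,902.33; Petrov 9/43 × $703,600 = 147,265.12.
Rounded to nearest $100: Becker $327,300; Marchetti $16,400; Sato $81,800; Chaudhri $130,900; Petrov $147,300. Sum = $703,700.
Difference $703,600 − $703,700 = −$100 applied to largest profit-interest units (Becker): Becker becomes $327,200.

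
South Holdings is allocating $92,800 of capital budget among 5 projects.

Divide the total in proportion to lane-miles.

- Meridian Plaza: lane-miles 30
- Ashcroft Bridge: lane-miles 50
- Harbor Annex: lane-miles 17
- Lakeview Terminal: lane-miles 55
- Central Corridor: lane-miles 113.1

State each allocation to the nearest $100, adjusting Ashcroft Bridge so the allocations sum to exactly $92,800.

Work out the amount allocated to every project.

Combined lane-miles = 265.1.
Pro-rata amounts: Meridian Plaza 30/265.1 × $92,800 = 10,501.70; Ashcroft Bridge 50/265.1 × $92,800 = 17,502.83; Harbor Annex 17/265.1 × $92,800 = 5,950.96; Lakeview Terminal 55/265.1 × $92,800 = 19,253.11; Central Corridor 113.1/265.1 × $92,800 = 39,591.40.
Rounded to nearest $100: Meridian Plaza $10,500; Ashcroft Bridge $17,500; Harbor Annex $6,000; Lakeview Terminal $19,300; Central Corridor $39,600. Sum = $92,900.
Difference $92,800 − $92,900 = −$100 applied to Ashcroft Bridge: Ashcroft Bridge becomes $17,400.

Meridian Plaza: $10,500 | Ashcroft Bridge: $17,400 | Harbor Annex: $6,000 | Lakeview Terminal: $19,300 | Central Corridor: $39,600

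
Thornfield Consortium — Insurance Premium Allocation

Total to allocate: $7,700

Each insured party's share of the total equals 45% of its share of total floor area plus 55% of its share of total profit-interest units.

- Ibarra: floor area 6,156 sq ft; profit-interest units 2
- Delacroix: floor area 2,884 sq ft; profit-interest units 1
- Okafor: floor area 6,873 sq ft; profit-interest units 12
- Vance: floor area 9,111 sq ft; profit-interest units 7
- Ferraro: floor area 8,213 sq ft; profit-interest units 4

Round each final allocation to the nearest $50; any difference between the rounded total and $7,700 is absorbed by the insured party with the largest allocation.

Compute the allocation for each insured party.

Floor area total 33,237; profit-interest units total 26.
Combined weights (45% floor area + 55% profit-interest units): Ibarra 0.1257; Delacroix 0.0602; Okafor 0.3469; Vance 0.2714; Ferraro 0.1958.
Unrounded shares: Ibarra 967.54; Delacroix 463.55; Okafor 2,671.13; Vance 2,090.03; Ferraro 1,507.75.
After rounding ($50): Ibarra $950; Delacroix $450; Okafor $2,650; Vance $2,100; Ferraro $1,500. Sum = $7,650.
Difference $7,700 − $7,650 = +$50 applied to largest allocation (Okafor): Okafor becomes $2,700.

Ibarra: $950 | Delacroix: $450 | Okafor: $2,700 | Vance: $2,100 | Ferraro: $1,500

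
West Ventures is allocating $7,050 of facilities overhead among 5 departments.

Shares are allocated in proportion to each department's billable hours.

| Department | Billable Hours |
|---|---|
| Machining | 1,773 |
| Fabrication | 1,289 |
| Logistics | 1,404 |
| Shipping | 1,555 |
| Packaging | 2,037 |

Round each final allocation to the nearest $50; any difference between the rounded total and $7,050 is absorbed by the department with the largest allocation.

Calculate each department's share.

Machining: $1,550 · Fabrication: $1,150 · Logistics: $1,250 · Shipping: $1,350 · Packaging: $1,750

Billable hours total: 8,058.
Pro-rata amounts: Machining 1,773/8,058 × $7,050 = 1,551.21; Fabrication 1,289/8,058 × $7,050 = 1,127.76; Logistics 1,404/8,058 × $7,050 = 1,228.37; Shipping 1,555/8,058 × $7,050 = 1,360.48; Packaging 2,037/8,058 × $7,050 = 1,782.19.
Rounded to nearest $50: Machining $1,550; Fabrication $1,150; Logistics $1,250; Shipping $1,350; Packaging $1,800. Sum = $7,100.
Difference $7,050 − $7,100 = −$50 applied to largest allocation (Packaging): Packaging becomes $1,750.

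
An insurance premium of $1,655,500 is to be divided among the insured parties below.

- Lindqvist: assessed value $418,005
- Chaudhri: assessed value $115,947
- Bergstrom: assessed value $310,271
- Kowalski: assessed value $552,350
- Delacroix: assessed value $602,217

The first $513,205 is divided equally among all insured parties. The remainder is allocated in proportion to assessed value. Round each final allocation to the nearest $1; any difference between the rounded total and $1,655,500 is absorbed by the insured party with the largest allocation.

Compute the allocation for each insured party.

Equal tier: $513,205 ÷ 5 = $102,641 apiece.
Remainder $1,142,295 by assessed value (total 1,998,790): Lindqvist 238,887.04 → $238,887; Chaudhri 66,262.93 → $66,263; Bergstrom 177,317.78 → $177,318; Kowalski 315,664.30 → $315,664; Delacroix 344,162.95 → $344,163.
Totals: Lindqvist $102,641 + $238,887 = $341,528; Chaudhri $102,641 + $66,263 = $168,904; Bergstrom $102,641 + $177,318 = $279,959; Kowalski $102,641 + $315,664 = $418,305; Delacroix $102,641 + $344,163 = $446,804.

Lindqvist: $341,528; Chaudhri: $168,904; Bergstrom: $279,959; Kowalski: $418,305; Delacroix: $446,804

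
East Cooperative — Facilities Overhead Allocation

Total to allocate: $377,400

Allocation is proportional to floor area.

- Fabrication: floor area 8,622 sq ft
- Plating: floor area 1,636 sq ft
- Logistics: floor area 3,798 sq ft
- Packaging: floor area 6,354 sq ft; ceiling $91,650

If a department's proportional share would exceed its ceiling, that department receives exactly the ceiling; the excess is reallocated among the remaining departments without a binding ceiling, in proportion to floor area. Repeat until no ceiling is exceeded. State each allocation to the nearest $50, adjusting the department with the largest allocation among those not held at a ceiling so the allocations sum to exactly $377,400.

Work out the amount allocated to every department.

Fabrication: $175,300 | Plating: $33,250 | Logistics: $77,200 | Packaging: $91,650

Total floor area = 20,410.
Pro-rata shares before constraints: Fabrication 159,428.85; Plating 30,251.17; Logistics 70,228.57; Packaging 117,491.41.
Held at cap: Packaging ($91,650); balance $285,750 reallocated over remaining floor area 14,056.
Redistributed shares: Fabrication 175,280.06 → $175,300; Plating 33,258.89 → $33,250; Logistics 77,211.05 → $77,200.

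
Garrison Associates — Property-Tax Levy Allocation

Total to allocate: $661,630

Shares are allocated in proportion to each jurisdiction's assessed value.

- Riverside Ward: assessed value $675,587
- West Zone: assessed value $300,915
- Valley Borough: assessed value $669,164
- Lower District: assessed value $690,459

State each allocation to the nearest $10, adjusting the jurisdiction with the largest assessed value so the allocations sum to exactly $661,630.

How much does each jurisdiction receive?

Assessed value total: 675,587 + 300,915 + 669,164 + 690,459 = 2,336,125.
Unrounded shares: Riverside Ward 191,337.63; West Zone 85,224.20; Valley Borough 189,518.53; Lower District 195,549.63.
After rounding ($10): Riverside Ward $191,340; West Zone $85,220; Valley Borough $189,520; Lower District $195,550. Sum = $661,630.
No rounding difference to absorb.

Riverside Ward: $191,340 · West Zone: $85,220 · Valley Borough: $189,520 · Lower District: $195,550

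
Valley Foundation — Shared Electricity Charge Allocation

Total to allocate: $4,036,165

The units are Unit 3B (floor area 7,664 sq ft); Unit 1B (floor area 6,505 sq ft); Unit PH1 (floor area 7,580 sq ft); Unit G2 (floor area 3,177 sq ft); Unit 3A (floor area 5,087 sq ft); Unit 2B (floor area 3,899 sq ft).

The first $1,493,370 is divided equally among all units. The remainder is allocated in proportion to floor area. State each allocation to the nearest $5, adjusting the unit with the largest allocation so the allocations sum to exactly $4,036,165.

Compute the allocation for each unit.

First tranche $1,493,370 split equally: $248,895 each.
Remainder $2,542,795 by floor area (total 33,912): Unit 3B 574,663.27 → $574,665; Unit 1B 487,758.95 → $487,760; Unit PH1 568,364.77 → $568,365; Unit G2 238,218.32 → $238,220; Unit 3A 381,434.25 → $381,435; Unit 2B 292,355.44 → $292,355.
Rounding difference −$5 on remainder applied to Unit 3B.
Totals: Unit 3B $248,895 + $574,660 = $823,555; Unit 1B $248,895 + $487,760 = $736,655; Unit PH1 $248,895 + $568,365 = $817,260; Unit G2 $248,895 + $238,220 = $487,115; Unit 3A $248,895 + $381,435 = $630,330; Unit 2B $248,895 + $292,355 = $541,250.

Unit 3B: $823,555 | Unit 1B: $736,655 | Unit PH1: $817,260 | Unit G2: $487,115 | Unit 3A: $630,330 | Unit 2B: $541,250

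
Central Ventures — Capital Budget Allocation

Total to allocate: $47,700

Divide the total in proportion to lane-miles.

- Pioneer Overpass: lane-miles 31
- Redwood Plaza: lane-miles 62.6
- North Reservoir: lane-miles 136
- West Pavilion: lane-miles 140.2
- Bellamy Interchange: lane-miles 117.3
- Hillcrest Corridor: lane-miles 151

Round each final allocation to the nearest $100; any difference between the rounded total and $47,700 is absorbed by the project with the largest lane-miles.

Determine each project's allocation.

Total lane-miles = 31 + 62.6 + 136 + 140.2 + 117.3 + 151 = 638.1.
Raw shares: Pioneer Overpass 2,317.35; Redwood Plaza 4,679.55; North Reservoir 10,166.43; West Pavilion 10,480.39; Bellamy Interchange 8,768.55; Hillcrest Corridor 11,287.73.
At nearest $100: Pioneer Overpass $2,300; Redwood Plaza $4,700; North Reservoir $10,200; West Pavilion $10,500; Bellamy Interchange $8,800; Hillcrest Corridor $11,300. Sum = $47,800.
Difference $47,700 − $47,800 = −$100 applied to largest lane-miles (Hillcrest Corridor): Hillcrest Corridor becomes $11,200.

Pioneer Overpass: $2,300 | Redwood Plaza: $4,700 | North Reservoir: $10,200 | West Pavilion: $10,500 | Bellamy Interchange: $8,800 | Hillcrest Corridor: $11,200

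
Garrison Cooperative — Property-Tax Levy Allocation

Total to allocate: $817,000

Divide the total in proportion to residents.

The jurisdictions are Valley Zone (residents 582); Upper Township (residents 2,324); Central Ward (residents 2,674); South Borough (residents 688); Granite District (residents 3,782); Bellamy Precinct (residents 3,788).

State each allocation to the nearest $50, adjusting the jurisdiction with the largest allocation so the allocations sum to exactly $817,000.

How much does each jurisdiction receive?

Residents total: 13,838.
Raw shares: Valley Zone 582/13,838 × $817,000 = 34,361.47; Upper Township 2,324/13,838 × $817,000 = 137,209.71; Central Ward 2,674/13,838 × $817,000 = 157,873.83; South Borough 688/13,838 × $817,000 = 40,619.74; Granite District 3,782/13,838 × $817,000 = 223,290.50; Bellamy Precinct 3,788/13,838 × $817,000 = 223,644.75.
After rounding ($50): Valley Zone $34,350; Upper Township $137,200; Central Ward $157,850; South Borough $40,600; Granite District $223,300; Bellamy Precinct $223,650. Sum = $816,950.
Difference $817,000 − $816,950 = +$50 applied to largest allocation (Bellamy Precinct): Bellamy Precinct becomes $223,700.

Valley Zone: $34,350 · Upper Township: $137,200 · Central Ward: $157,850 · South Borough: $40,600 · Granite District: $223,300 · Bellamy Precinct: $223,700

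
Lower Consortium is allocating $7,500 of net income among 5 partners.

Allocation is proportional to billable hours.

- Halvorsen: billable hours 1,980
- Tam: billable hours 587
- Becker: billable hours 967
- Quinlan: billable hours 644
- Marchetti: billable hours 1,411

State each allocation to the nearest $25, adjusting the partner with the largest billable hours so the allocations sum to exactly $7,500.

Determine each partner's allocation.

Halvorsen: $2,625 | Tam: $800 | Becker: $1,300 | Quinlan: $875 | Marchetti: $1,900

Billable hours total: 5,589.
Unrounded shares: Halvorsen 1,980/5,589 × $7,500 = 2,657.00; Tam 587/5,589 × $7,500 = 787.71; Becker 967/5,589 × $7,500 = 1,297.64; Quinlan 644/5,589 × $7,500 = 864.20; Marchetti 1,411/5,589 × $7,500 = 1,893.45.
After rounding ($25): Halvorsen $2,650; Tam $800; Becker $1,300; Quinlan $875; Marchetti $1,900. Sum = $7,525.
Difference $7,500 − $7,525 = −$25 applied to largest billable hours (Halvorsen): Halvorsen becomes $2,625.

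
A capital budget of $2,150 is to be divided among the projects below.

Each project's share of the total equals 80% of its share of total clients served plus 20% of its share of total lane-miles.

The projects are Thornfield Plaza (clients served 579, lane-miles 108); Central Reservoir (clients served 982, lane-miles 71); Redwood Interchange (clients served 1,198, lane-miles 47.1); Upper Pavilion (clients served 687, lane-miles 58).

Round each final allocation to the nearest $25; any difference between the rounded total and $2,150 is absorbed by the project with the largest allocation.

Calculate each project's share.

Thornfield Plaza: $450 · Central Reservoir: $600 · Redwood Interchange: $675 · Upper Pavilion: $425

Totals — clients served 3,446, lane-miles 284.1.
Blended shares (80% clients served + 20% lane-miles): Thornfield Plaza 0.2104; Central Reservoir 0.2780; Redwood Interchange 0.3113; Upper Pavilion 0.2003.
Pro-rata amounts: Thornfield Plaza 452.46; Central Reservoir 597.61; Redwood Interchange 669.25; Upper Pavilion 430.69.
After rounding ($25): Thornfield Plaza $450; Central Reservoir $600; Redwood Interchange $675; Upper Pavilion $425. Sum = $2,150.
No rounding difference to absorb.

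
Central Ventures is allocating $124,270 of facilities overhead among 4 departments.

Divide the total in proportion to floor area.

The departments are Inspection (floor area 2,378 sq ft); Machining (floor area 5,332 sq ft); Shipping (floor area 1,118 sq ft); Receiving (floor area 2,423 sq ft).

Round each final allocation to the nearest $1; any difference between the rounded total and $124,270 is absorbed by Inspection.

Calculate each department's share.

Inspection: $26,265 | Machining: $58,893 | Shipping: $12,349 | Receiving: $26,763

Floor area total: 11,251.
Pro-rata amounts: Inspection 2,378/11,251 × $124,270 = 26,265.58; Machining 5,332/11,251 × $124,270 = 58,893.22; Shipping 1,118/11,251 × $124,270 = 12,348.58; Receiving 2,423/11,251 × $124,270 = 26,762.62.
At nearest $1: Inspection $26,266; Machining $58,893; Shipping $12,349; Receiving $26,763. Sum = $124,271.
Difference $124,270 − $124,271 = −$1 applied to Inspection: Inspection becomes $26,265.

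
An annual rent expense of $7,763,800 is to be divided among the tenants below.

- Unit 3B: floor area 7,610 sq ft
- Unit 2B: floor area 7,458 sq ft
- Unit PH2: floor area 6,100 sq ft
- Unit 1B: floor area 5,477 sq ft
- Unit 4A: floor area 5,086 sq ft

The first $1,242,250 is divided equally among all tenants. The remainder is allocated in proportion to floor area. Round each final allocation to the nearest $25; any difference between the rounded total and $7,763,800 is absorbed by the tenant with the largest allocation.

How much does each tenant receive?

Unit 3B: $1,812,500; Unit 2B: $1,781,275; Unit PH2: $1,502,150; Unit 1B: $1,374,125; Unit 4A: $1,293,750

Equal tier: $1,242,250 ÷ 5 = $248,450 apiece.
Remainder $6,521,550 by floor area (total 31,731): Unit 3B 1,564,053.94 → $1,564,050; Unit 2B 1,532,813.96 → $1,532,825; Unit PH2 1,253,709.46 → $1,253,700; Unit 1B 1,125,666.68 → $1,125,675; Unit 4A 1,045,305.96 → $1,045,300.
Totals: Unit 3B $248,450 + $1,564,050 = $1,812,500; Unit 2B $248,450 + $1,532,825 = $1,781,275; Unit PH2 $248,450 + $1,253,700 = $1,502,150; Unit 1B $248,450 + $1,125,675 = $1,374,125; Unit 4A $248,450 + $1,045,300 = $1,293,750.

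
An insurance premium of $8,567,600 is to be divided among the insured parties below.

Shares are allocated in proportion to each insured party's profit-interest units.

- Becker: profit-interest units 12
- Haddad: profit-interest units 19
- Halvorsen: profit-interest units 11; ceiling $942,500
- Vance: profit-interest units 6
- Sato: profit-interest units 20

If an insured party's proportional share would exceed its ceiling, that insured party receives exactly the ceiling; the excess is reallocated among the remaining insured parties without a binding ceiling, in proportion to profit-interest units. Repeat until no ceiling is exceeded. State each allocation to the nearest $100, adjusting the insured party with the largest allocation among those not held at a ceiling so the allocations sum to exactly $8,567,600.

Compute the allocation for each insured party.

Becker: $1,605,300 | Haddad: $2,541,700 | Halvorsen: $942,500 | Vance: $802,600 | Sato: $2,675,500

Total profit-interest units = 68.
Proportional shares (ignoring caps): Becker 1,511,929.41; Haddad 2,393,888.24; Halvorsen 1,385,935.29; Vance 755,964.71; Sato 2,519,882.35.
Held at cap: Halvorsen ($942,500); balance $7,625,100 reallocated over remaining profit-interest units 57.
Shares after redistribution: Becker 1,605,284.21 → $1,605,300; Haddad 2,541,700.00 → $2,541,700; Vance 802,642.11 → $802,600; Sato 2,675,473.68 → $2,675,500.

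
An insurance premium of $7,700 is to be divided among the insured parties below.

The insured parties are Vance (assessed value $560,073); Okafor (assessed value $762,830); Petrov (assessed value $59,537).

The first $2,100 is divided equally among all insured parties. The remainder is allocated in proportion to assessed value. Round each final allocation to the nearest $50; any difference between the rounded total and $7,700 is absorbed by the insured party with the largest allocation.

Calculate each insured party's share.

Vance: $2,950 | Okafor: $3,800 | Petrov: $950

First tranche $2,100 split equally: $700 each.
Remainder $5,600 by assessed value (total 1,382,440): Vance 2,268.75 → $2,250; Okafor 3,090.08 → $3,100; Petrov 241.17 → $250.
Totals: Vance $700 + $2,250 = $2,950; Okafor $700 + $3,100 = $3,800; Petrov $700 + $250 = $950.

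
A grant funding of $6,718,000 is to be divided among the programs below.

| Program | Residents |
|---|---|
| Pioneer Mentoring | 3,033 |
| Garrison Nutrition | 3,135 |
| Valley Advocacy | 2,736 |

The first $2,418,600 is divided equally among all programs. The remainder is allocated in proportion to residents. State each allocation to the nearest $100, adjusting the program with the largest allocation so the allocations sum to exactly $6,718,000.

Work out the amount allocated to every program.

Pioneer Mentoring: $2,270,700 | Garrison Nutrition: $2,320,000 | Valley Advocacy: $2,127,300

$2,418,600 shared equally gives $806,200 per program.
Remainder $4,299,400 by residents (total 8,904): Pioneer Mentoring 1,464,519.34 → $1,464,500; Garrison Nutrition 1,513,771.23 → $1,513,800; Valley Advocacy 1,321,109.43 → $1,321,100.
Totals: Pioneer Mentoring $806,200 + $1,464,500 = $2,270,700; Garrison Nutrition $806,200 + $1,513,800 = $2,320,000; Valley Advocacy $806,200 + $1,321,100 = $2,127,300.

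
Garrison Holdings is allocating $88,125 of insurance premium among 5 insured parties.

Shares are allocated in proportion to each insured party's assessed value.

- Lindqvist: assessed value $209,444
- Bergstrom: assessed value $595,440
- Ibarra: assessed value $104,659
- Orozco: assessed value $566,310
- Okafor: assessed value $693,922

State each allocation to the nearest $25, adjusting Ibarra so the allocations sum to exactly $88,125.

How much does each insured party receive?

Assessed value total: 2,169,775.
Pro-rata amounts: Lindqvist 209,444/2,169,775 × $88,125 = 8,506.53; Bergstrom 595,440/2,169,775 × $88,125 = 24,183.68; Ibarra 104,659/2,169,775 × $88,125 = 4,250.71; Orozco 566,310/2,169,775 × $88,125 = 23,000.57; Okafor 693,922/2,169,775 × $88,125 = 28,183.51.
Rounded to nearest $25: Lindqvist $8,500; Bergstrom $24,175; Ibarra $4,250; Orozco $23,000; Okafor $28,175. Sum = $88,100.
Difference $88,125 − $88,100 = +$25 applied to Ibarra: Ibarra becomes $4,275.

Lindqvist: $8,500; Bergstrom: $24,175; Ibarra: $4,275; Orozco: $23,000; Okafor: $28,175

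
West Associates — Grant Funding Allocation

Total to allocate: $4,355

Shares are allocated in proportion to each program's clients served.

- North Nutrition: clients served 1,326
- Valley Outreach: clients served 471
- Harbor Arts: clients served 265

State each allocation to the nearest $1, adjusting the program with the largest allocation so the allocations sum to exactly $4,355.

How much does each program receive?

North Nutrition: $2,800; Valley Outreach: $995; Harbor Arts: $560

Sum of clients served: 2,062.
Proportional shares: North Nutrition 1,326/2,062 × $4,355 = 2,800.55; Valley Outreach 471/2,062 × $4,355 = 994.76; Harbor Arts 265/2,062 × $4,355 = 559.69.
Rounded to nearest $1: North Nutrition $2,801; Valley Outreach $995; Harbor Arts $560. Sum = $4,356.
Difference $4,355 − $4,356 = −$1 applied to largest allocation (North Nutrition): North Nutrition becomes $2,800.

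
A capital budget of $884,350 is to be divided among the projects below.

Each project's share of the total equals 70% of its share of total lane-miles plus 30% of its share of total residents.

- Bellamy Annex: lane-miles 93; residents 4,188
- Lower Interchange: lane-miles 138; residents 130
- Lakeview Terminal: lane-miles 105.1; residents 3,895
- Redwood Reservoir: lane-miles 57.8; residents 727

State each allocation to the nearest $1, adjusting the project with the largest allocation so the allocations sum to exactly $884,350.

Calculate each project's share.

Lane-miles total 393.9; residents total 8,940.
Combined weights (70% lane-miles + 30% residents): Bellamy Annex 0.3058; Lower Interchange 0.2496; Lakeview Terminal 0.3175; Redwood Reservoir 0.1271.
Pro-rata amounts: Bellamy Annex 270,440.67; Lower Interchange 220,735.82; Lakeview Terminal 280,761.66; Redwood Reservoir 112,411.85.
Rounded to nearest $1: Bellamy Annex $270,441; Lower Interchange $220,736; Lakeview Terminal $280,762; Redwood Reservoir $112,412. Sum = $884,351.
Difference $884,350 − $884,351 = −$1 applied to largest allocation (Lakeview Terminal): Lakeview Terminal becomes $280,761.

Bellamy Annex: $270,441 · Lower Interchange: $220,736 · Lakeview Terminal: $280,761 · Redwood Reservoir: $112,412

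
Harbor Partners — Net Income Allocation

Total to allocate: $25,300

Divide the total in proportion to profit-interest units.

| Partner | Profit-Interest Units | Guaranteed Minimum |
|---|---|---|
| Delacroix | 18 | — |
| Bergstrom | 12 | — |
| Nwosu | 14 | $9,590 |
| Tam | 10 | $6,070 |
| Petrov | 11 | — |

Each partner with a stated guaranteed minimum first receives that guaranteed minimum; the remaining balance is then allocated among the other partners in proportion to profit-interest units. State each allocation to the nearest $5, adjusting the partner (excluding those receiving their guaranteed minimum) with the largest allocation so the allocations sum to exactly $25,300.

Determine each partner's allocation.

Delacroix: $4,235 | Bergstrom: $2,820 | Nwosu: $9,590 | Tam: $6,070 | Petrov: $2,585

Minimums first: Nwosu $9,590; Tam $6,070. Balance $9,640.
Balance split over remaining profit-interest units 41: Delacroix 4,232.20 → $4,230; Bergstrom 2,821.46 → $2,820; Petrov 2,586.34 → $2,585.
Rounding difference +$5 applied to Delacroix → $4,235.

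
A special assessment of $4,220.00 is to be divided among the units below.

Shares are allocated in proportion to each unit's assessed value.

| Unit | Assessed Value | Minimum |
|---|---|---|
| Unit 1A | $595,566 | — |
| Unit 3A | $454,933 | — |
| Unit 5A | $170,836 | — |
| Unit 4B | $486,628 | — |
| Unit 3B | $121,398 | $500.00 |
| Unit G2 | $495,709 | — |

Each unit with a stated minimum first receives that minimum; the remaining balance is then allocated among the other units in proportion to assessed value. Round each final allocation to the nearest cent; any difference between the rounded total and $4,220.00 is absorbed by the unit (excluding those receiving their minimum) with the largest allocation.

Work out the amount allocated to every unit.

Unit 1A: $1,005.37 · Unit 3A: $767.97 · Unit 5A: $288.39 · Unit 4B: $821.47 · Unit 3B: $500.00 · Unit G2: $836.80

Guaranteed amounts: Unit 3B $500.00. Remaining pool $3,720.00.
Remaining pool split over remaining assessed value 2,203,672: Unit 1A 1,005.3699 → $1,005.37; Unit 3A 767.9685 → $767.97; Unit 5A 288.3868 → $288.39; Unit 4B 821.4726 → $821.47; Unit G2 836.8022 → $836.80.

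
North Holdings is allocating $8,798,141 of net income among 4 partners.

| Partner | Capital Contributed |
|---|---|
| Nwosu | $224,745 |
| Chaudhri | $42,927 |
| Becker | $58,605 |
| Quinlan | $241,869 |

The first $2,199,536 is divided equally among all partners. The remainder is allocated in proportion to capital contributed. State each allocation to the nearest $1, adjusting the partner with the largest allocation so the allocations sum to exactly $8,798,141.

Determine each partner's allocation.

$2,199,536 shared equally gives $549,884 per partner.
Remainder $6,598,605 by capital contributed (total 568,146): Nwosu 2,610,250.68 → $2,610,251; Chaudhri 498,566.07 → $498,566; Becker 680,654.70 → $680,655; Quinlan 2,809,133.56 → $2,809,134.
Rounding difference −$1 on remainder applied to Quinlan.
Totals: Nwosu $549,884 + $2,610,251 = $3,160,135; Chaudhri $549,884 + $498,566 = $1,048,450; Becker $549,884 + $680,655 = $1,230,539; Quinlan $549,884 + $2,809,133 = $3,359,017.

Nwosu: $3,160,135 · Chaudhri: $1,048,450 · Becker: $1,230,539 · Quinlan: $3,359,017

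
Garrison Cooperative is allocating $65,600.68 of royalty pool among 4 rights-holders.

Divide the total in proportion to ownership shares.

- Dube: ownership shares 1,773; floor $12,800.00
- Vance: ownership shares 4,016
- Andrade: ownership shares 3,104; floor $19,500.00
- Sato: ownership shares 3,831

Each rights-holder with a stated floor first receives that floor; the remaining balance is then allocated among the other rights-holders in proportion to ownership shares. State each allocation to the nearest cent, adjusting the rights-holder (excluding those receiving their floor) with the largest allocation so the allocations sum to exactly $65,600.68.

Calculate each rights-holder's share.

Fund the minimums — Dube $12,800.00; Andrade $19,500.00. Remaining pool $33,300.68.
Remaining pool split over remaining ownership shares 7,847: Vance 17,042.8866 → $17,042.89; Sato 16,257.7934 → $16,257.79.

Dube: $12,800.00; Vance: $17,042.89; Andrade: $19,500.00; Sato: $16,257.79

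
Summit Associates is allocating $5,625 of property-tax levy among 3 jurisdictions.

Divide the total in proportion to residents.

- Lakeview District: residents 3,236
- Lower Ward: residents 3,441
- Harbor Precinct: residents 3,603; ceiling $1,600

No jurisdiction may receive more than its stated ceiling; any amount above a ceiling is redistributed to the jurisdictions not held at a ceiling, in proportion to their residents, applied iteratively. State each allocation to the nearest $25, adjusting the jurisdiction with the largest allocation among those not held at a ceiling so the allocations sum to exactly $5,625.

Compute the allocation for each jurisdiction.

Lakeview District: $1,950 · Lower Ward: $2,075 · Harbor Precinct: $1,600

Combined residents = 10,280.
Unconstrained shares: Lakeview District 1,770.67; Lower Ward 1,882.84; Harbor Precinct 1,971.49.
Capped: Harbor Precinct ($1,600); balance $4,025 reallocated over remaining residents 6,677.
Redistributed shares: Lakeview District 1,950.71 → $1,950; Lower Ward 2,074.29 → $2,075.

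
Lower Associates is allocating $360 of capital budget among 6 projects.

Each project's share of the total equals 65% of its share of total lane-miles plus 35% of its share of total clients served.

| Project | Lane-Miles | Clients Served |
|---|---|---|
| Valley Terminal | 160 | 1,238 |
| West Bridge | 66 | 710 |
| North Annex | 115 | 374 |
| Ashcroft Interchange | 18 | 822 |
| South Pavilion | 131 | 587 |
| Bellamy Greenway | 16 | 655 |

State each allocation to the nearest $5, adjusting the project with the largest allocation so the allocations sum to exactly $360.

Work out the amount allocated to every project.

Totals — lane-miles 506, clients served 4,386.
Blended shares (65% lane-miles + 35% clients served): Valley Terminal 0.3043; West Bridge 0.1414; North Annex 0.1776; Ashcroft Interchange 0.0887; South Pavilion 0.2151; Bellamy Greenway 0.0728.
Unrounded shares: Valley Terminal 109.56; West Bridge 50.92; North Annex 63.93; Ashcroft Interchange 31.94; South Pavilion 77.44; Bellamy Greenway 26.22.
Rounded to nearest $5: Valley Terminal $110; West Bridge $50; North Annex $65; Ashcroft Interchange $30; South Pavilion $75; Bellamy Greenway $25. Sum = $355.
Difference $360 − $355 = +$5 applied to largest allocation (Valley Terminal): Valley Terminal becomes $115.

Valley Terminal: $115 | West Bridge: $50 | North Annex: $65 | Ashcroft Interchange: $30 | South Pavilion: $75 | Bellamy Greenway: $25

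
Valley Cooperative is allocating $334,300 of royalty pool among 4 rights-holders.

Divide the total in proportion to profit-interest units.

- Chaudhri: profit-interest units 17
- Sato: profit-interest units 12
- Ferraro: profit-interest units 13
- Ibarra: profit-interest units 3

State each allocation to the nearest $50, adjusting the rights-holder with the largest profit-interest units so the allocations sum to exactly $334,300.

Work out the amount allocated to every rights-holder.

Chaudhri: $126,250; Sato: $89,150; Ferraro: $96,600; Ibarra: $22,300

Combined profit-interest units = 45.
Pro-rata amounts: Chaudhri 17/45 × $334,300 = 126,291.11; Sato 12/45 × $334,300 = 89,146.67; Ferraro 13/45 × $334,300 = 96,575.56; Ibarra 3/45 × $334,300 = 22,286.67.
After rounding ($50): Chaudhri $126,300; Sato $89,150; Ferraro $96,600; Ibarra $22,300. Sum = $334,350.
Difference $334,300 − $334,350 = −$50 applied to largest profit-interest units (Chaudhri): Chaudhri becomes $126,250.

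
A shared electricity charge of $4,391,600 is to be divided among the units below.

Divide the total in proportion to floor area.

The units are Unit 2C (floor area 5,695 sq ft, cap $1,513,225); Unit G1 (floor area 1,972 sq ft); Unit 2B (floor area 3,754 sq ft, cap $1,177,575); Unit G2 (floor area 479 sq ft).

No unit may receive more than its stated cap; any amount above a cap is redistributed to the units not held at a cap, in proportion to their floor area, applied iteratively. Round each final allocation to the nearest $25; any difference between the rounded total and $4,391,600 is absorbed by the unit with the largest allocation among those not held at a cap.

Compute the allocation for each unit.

Unit 2C: $1,513,225 | Unit G1: $1,368,400 | Unit 2B: $1,177,575 | Unit G2: $332,400

Total floor area = 11,900.
Proportional shares (ignoring caps): Unit 2C 2,101,694.29; Unit G1 727,750.86; Unit 2B 1,385,383.73; Unit G2 176,771.13.
Capped: Unit 2C ($1,513,225), Unit 2B ($1,177,575); remaining pool $1,700,800 reallocated over remaining floor area 2,451.
Redistributed shares: Unit G1 1,368,411.91 → $1,368,400; Unit G2 332,388.09 → $332,400.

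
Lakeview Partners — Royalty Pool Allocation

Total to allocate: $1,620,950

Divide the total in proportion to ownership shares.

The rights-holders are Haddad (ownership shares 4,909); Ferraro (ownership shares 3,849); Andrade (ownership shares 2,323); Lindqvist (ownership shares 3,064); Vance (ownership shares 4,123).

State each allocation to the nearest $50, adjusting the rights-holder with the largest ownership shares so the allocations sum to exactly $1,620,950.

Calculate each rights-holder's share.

Haddad: $435,600 | Ferraro: $341,550 | Andrade: $206,100 | Lindqvist: $271,850 | Vance: $365,850

Combined ownership shares = 4,909 + 3,849 + 2,323 + 3,064 + 4,123 = 18,268.
Unrounded shares: Haddad 435,583.73; Ferraro 341,528.17; Andrade 206,123.65; Lindqvist 271,873.81; Vance 365,840.64.
After rounding ($50): Haddad $435,600; Ferraro $341,550; Andrade $206,100; Lindqvist $271,850; Vance $365,850. Sum = $1,620,950.
Rounded total matches; no reconciliation needed.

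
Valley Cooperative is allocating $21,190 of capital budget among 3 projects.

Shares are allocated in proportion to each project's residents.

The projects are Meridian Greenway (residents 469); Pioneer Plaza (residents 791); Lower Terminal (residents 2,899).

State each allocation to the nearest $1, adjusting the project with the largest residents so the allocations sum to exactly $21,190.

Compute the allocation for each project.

Meridian Greenway: $2,390 · Pioneer Plaza: $4,030 · Lower Terminal: $14,770

Combined residents = 469 + 791 + 2,899 = 4,159.
Unrounded shares: Meridian Greenway 2,389.54; Pioneer Plaza 4,030.13; Lower Terminal 14,770.33.
At nearest $1: Meridian Greenway $2,390; Pioneer Plaza $4,030; Lower Terminal $14,770. Sum = $21,190.
Rounded total matches; no reconciliation needed.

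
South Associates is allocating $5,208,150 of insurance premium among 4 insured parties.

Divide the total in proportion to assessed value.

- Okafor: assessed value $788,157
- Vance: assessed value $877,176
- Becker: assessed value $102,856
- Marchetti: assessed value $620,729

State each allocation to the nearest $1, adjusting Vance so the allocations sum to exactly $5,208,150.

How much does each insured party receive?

Okafor: $1,718,284 · Vance: $1,912,358 · Becker: $224,239 · Marchetti: $1,353,269

Combined assessed value = 2,388,918.
Unrounded shares: Okafor 788,157/2,388,918 × $5,208,150 = 1,718,284.13; Vance 877,176/2,388,918 × $5,208,150 = 1,912,357.05; Becker 102,856/2,388,918 × $5,208,150 = 224,239.37; Marchetti 620,729/2,388,918 × $5,208,150 = 1,353,269.45.
After rounding ($1): Okafor $1,718,284; Vance $1,912,357; Becker $224,239; Marchetti $1,353,269. Sum = $5,208,149.
Difference $5,208,150 − $5,208,149 = +$1 applied to Vance: Vance becomes $1,912,358.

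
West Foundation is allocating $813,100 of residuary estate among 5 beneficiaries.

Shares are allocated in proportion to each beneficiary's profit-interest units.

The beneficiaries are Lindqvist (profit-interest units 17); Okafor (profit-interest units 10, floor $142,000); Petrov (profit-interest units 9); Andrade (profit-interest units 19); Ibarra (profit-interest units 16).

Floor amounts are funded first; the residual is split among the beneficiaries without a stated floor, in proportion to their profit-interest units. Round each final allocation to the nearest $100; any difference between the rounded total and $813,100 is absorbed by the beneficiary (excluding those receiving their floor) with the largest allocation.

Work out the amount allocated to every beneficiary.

Guaranteed amounts: Okafor $142,000. Balance $671,100.
Balance split over remaining profit-interest units 61: Lindqvist 187,027.87 → $187,000; Petrov 99,014.75 → $99,000; Andrade 209,031.15 → $209,000; Ibarra 176,026.23 → $176,000.
Rounding difference +$100 applied to Andrade → $209,100.

Lindqvist: $187,000 · Okafor: $142,000 · Petrov: $99,000 · Andrade: $209,100 · Ibarra: $176,000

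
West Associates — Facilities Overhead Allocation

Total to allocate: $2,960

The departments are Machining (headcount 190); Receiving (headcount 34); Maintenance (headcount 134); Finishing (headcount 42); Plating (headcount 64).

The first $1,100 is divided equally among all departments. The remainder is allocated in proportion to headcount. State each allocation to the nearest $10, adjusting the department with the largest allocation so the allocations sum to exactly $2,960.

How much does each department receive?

$1,100 shared equally gives $220 per department.
Remainder $1,860 by headcount (total 464): Machining 761.64 → $760; Receiving 136.29 → $140; Maintenance 537.16 → $540; Finishing 168.36 → $170; Plating 256.55 → $260.
Rounding difference −$10 on remainder applied to Machining.
Totals: Machining $220 + $750 = $970; Receiving $220 + $140 = $360; Maintenance $220 + $540 = $760; Finishing $220 + $170 = $390; Plating $220 + $260 = $480.

Machining: $970 · Receiving: $360 · Maintenance: $760 · Finishing: $390 · Plating: $480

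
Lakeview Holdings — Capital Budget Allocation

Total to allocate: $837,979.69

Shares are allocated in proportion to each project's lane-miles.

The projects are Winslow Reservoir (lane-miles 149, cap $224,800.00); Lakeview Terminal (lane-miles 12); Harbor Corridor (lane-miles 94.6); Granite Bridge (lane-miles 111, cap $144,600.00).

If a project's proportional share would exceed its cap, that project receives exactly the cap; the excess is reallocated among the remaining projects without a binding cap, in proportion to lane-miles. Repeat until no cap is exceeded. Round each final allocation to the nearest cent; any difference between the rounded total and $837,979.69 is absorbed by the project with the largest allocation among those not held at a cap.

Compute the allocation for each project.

Winslow Reservoir: $224,800.00 | Lakeview Terminal: $52,748.18 | Harbor Corridor: $415,831.51 | Granite Bridge: $144,600.00

Lane-miles total: 366.6.
Unconstrained shares: Winslow Reservoir 340,586.3988; Lakeview Terminal 27,429.7771; Harbor Corridor 216,238.0760; Granite Bridge 253,725.4381.
Held at cap: Winslow Reservoir ($224,800.00), Granite Bridge ($144,600.00); balance $468,579.69 reallocated over remaining lane-miles 106.6.
Shares after redistribution: Lakeview Terminal 52,748.1827 → $52,748.18; Harbor Corridor 415,831.5073 → $415,831.51.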